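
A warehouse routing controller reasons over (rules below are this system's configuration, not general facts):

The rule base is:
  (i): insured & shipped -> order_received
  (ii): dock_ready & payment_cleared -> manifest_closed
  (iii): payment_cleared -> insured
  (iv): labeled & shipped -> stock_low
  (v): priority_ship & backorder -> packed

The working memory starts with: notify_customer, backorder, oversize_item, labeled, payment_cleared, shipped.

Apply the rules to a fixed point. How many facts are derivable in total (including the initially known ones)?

9

Round 1 — (iii), (iv), derive insured, stock_low.
Round 2 — (i), derive order_received.
Closure: {backorder, insured, labeled, notify_customer, order_received, oversize_item, payment_cleared, shipped, stock_low} — 9 facts.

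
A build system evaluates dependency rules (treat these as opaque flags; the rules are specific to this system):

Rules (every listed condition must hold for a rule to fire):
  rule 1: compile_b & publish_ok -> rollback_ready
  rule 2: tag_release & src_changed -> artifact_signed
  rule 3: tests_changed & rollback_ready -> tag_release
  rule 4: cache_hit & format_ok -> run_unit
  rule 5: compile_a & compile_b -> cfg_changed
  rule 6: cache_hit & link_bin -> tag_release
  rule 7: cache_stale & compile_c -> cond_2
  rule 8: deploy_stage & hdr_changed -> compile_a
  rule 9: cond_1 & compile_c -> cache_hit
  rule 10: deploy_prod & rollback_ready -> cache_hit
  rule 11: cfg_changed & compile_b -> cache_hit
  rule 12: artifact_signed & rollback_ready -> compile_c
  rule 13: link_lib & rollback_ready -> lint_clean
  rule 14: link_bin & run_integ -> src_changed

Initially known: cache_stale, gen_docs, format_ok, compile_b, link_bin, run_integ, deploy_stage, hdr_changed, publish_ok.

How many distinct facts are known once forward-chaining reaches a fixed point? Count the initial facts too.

19

Round 1 fires rule 1, rule 8, rule 14, giving rollback_ready, compile_a, src_changed.
Round 2 fires rule 5, giving cfg_changed.
Round 3 fires rule 11, giving cache_hit.
Round 4 fires rule 4, rule 6, giving run_unit, tag_release.
Round 5 fires rule 2, giving artifact_signed.
Round 6 fires rule 12, giving compile_c.
Round 7 fires rule 7, giving cond_2.
Closure: {artifact_signed, cache_hit, cache_stale, cfg_changed, compile_a, compile_b, compile_c, cond_2, deploy_stage, format_ok, gen_docs, hdr_changed, link_bin, publish_ok, rollback_ready, run_integ, run_unit, src_changed, tag_release} — 19 facts.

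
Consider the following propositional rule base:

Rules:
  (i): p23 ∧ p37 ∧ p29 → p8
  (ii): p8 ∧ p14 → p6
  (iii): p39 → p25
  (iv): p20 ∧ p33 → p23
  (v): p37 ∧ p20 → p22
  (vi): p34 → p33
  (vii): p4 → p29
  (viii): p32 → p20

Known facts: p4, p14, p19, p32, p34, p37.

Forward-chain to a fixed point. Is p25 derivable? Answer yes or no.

Round 1: (vi) [p34 → p33]; (vii) [p4 → p29]; (viii) [p32 → p20]. Adds p33, p29, p20.
Round 2: (iv) [p20 ∧ p33 → p23]; (v) [p37 ∧ p20 → p22]. Adds p23, p22.
Round 3: (i) [p23 ∧ p37 ∧ p29 → p8]. Adds p8.
Round 4: (ii) [p8 ∧ p14 → p6]. Adds p6.
Fixed point reached. p25 is concluded only by (iii); (iii) needs p39 (never derived).

no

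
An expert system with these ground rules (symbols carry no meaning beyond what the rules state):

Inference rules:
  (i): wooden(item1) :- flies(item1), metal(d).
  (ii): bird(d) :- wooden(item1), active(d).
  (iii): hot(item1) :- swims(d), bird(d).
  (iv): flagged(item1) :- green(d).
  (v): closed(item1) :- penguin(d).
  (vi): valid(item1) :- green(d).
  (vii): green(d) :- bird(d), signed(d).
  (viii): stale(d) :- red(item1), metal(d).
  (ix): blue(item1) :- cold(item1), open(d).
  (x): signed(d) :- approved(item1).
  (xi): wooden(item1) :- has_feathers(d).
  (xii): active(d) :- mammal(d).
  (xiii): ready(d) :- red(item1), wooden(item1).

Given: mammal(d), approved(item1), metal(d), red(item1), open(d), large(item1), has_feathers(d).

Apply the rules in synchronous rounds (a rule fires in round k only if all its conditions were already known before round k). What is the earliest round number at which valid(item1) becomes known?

Round 1 fires (viii), (x), (xi), (xii), giving stale(d), signed(d), wooden(item1), active(d).
Round 2 fires (ii), (xiii), giving bird(d), ready(d).
Round 3 fires (vii), giving green(d).
Round 4 fires (iv), (vi), giving flagged(item1), valid(item1).
valid(item1) first appears in round 4.

4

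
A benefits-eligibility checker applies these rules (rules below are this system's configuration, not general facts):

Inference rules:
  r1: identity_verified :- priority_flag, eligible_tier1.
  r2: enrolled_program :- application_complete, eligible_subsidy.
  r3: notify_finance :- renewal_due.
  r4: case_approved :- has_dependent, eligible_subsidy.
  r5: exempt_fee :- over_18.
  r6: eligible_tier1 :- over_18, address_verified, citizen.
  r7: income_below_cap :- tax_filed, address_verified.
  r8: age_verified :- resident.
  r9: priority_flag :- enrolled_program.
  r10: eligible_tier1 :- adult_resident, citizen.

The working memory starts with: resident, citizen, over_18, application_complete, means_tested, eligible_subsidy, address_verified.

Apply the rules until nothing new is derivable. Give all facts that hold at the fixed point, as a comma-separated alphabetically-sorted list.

Round 1 — r2, r5, r6, r8, derive enrolled_program, exempt_fee, eligible_tier1, age_verified.
Round 2 — r9, derive priority_flag.
Round 3 — r1, derive identity_verified.

address_verified, age_verified, application_complete, citizen, eligible_subsidy, eligible_tier1, enrolled_program, exempt_fee, identity_verified, means_tested, over_18, priority_flag, resident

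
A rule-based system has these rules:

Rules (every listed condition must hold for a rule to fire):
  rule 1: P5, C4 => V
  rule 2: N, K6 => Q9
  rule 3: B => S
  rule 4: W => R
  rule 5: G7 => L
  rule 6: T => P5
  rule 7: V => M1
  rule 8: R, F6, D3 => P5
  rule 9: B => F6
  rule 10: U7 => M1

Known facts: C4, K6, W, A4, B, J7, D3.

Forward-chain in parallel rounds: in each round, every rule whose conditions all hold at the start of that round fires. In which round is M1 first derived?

4

[1] rule 3 [B => S]; rule 4 [W => R]; rule 9 [B => F6]. ⇒ new: S, R, F6.
[2] rule 8 [R, F6, D3 => P5]. ⇒ new: P5.
[3] rule 1 [P5, C4 => V]. ⇒ new: V.
[4] rule 7 [V => M1]. ⇒ new: M1.
M1 first appears in round 4.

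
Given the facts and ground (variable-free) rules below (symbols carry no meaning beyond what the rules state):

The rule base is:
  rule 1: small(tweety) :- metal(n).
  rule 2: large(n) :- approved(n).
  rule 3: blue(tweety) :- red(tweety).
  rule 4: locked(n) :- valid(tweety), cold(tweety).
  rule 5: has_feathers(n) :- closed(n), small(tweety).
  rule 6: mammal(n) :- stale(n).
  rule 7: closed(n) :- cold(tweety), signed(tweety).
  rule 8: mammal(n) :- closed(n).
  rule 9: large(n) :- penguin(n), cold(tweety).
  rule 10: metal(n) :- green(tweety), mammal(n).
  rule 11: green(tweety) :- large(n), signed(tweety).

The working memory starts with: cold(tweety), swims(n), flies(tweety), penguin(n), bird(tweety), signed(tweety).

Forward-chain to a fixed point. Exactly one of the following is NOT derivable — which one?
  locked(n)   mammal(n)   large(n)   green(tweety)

Round 1 — rule 7, rule 9, derive closed(n), large(n).
Round 2 — rule 8, rule 11, derive mammal(n), green(tweety).
Round 3 — rule 10, derive metal(n).
Round 4 — rule 1, derive small(tweety).
Round 5 — rule 5, derive has_feathers(n).
Derived: large(n) (round 1), mammal(n) (round 2), green(tweety) (round 2). locked(n) never appears in any round.

locked(n)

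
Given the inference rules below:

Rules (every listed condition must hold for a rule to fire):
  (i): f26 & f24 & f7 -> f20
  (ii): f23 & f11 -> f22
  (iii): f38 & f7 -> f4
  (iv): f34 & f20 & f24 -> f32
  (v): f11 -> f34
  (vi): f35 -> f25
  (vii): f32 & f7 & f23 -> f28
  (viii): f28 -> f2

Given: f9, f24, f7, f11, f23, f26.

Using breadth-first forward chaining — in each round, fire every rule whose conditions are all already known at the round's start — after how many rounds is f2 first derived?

4

Round 1 fires (i), (ii), (v), giving f20, f22, f34.
Round 2 fires (iv), giving f32.
Round 3 fires (vii), giving f28.
Round 4 fires (viii), giving f2.
f2 first appears in round 4.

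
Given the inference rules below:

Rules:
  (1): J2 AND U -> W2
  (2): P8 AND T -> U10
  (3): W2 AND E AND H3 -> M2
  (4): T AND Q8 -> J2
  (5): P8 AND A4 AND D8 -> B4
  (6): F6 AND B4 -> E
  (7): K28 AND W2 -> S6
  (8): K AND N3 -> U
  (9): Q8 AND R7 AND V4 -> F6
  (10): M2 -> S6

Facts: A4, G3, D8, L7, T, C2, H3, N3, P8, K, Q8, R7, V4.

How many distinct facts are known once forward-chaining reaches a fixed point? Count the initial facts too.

22

Round 1 — (2), (4), (5), (8), (9), derive U10, J2, B4, U, F6.
Round 2 — (1), (6), derive W2, E.
Round 3 — (3), derive M2.
Round 4 — (10), derive S6.
Closure: {A4, B4, C2, D8, E, F6, G3, H3, J2, K, L7, M2, N3, P8, Q8, R7, S6, T, U, U10, V4, W2} — 22 facts.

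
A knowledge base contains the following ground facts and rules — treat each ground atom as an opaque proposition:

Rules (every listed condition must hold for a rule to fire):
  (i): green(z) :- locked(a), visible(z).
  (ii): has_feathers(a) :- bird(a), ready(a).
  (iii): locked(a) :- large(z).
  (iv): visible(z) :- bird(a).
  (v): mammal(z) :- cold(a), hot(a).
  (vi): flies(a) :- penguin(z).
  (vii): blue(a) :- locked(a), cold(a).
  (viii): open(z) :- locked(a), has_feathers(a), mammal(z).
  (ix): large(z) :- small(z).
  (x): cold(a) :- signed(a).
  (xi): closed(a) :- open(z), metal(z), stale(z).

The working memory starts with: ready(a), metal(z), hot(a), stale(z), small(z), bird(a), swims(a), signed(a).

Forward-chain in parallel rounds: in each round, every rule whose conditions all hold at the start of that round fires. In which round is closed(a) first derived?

4

Round 1 fires (ii), (iv), (ix), (x), giving has_feathers(a), visible(z), large(z), cold(a).
Round 2 fires (iii), (v), giving locked(a), mammal(z).
Round 3 fires (i), (vii), (viii), giving green(z), blue(a), open(z).
Round 4 fires (xi), giving closed(a).
closed(a) first appears in round 4.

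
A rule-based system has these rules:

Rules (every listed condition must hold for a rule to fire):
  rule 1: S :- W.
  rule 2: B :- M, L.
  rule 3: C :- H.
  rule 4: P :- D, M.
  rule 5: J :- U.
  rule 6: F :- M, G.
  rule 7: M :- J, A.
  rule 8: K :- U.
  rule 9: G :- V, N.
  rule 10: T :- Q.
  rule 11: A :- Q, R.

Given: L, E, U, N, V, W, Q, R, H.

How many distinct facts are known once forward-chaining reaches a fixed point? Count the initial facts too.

[1] rule 1 [S :- W.]; rule 3 [C :- H.]; rule 5 [J :- U.]; rule 8 [K :- U.]; rule 9 [G :- V, N.]; rule 10 [T :- Q.]; rule 11 [A :- Q, R.]. ⇒ new: S, C, J, K, G, T, A.
[2] rule 7 [M :- J, A.]. ⇒ new: M.
[3] rule 2 [B :- M, L.]; rule 6 [F :- M, G.]. ⇒ new: B, F.
Closure: {A, B, C, E, F, G, H, J, K, L, M, N, Q, R, S, T, U, V, W} — 19 facts.

19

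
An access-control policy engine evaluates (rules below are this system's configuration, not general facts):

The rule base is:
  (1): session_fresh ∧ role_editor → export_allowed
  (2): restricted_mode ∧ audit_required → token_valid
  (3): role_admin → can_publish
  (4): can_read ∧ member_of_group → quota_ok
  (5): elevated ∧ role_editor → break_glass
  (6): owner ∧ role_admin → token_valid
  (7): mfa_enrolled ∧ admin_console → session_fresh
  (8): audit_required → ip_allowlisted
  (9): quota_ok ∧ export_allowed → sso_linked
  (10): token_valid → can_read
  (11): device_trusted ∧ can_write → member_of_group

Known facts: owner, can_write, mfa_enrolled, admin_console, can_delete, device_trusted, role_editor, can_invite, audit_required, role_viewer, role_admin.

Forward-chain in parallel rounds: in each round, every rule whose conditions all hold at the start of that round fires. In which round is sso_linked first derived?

4

Round 1: (3) [role_admin → can_publish]; (6) [owner ∧ role_admin → token_valid]; (7) [mfa_enrolled ∧ admin_console → session_fresh]; (8) [audit_required → ip_allowlisted]; (11) [device_trusted ∧ can_write → member_of_group]. New: can_publish, token_valid, session_fresh, ip_allowlisted, member_of_group.
Round 2: (1) [session_fresh ∧ role_editor → export_allowed]; (10) [token_valid → can_read]. New: export_allowed, can_read.
Round 3: (4) [can_read ∧ member_of_group → quota_ok]. New: quota_ok.
Round 4: (9) [quota_ok ∧ export_allowed → sso_linked]. New: sso_linked.
sso_linked first appears in round 4.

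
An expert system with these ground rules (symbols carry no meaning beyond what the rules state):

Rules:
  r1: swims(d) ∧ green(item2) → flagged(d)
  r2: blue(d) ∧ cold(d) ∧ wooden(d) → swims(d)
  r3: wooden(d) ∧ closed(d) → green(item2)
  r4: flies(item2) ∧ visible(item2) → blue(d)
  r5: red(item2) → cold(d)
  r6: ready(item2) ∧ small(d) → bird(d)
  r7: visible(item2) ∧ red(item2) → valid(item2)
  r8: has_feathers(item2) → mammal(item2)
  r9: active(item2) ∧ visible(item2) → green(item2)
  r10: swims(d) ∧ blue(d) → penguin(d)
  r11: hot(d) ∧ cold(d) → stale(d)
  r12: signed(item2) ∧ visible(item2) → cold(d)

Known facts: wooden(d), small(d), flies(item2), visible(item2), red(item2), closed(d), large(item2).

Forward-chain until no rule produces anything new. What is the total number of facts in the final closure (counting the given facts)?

14

[1] r3 [wooden(d) ∧ closed(d) → green(item2)]; r4 [flies(item2) ∧ visible(item2) → blue(d)]; r5 [red(item2) → cold(d)]; r7 [visible(item2) ∧ red(item2) → valid(item2)]. ⇒ new: green(item2), blue(d), cold(d), valid(item2).
[2] r2 [blue(d) ∧ cold(d) ∧ wooden(d) → swims(d)]. ⇒ new: swims(d).
[3] r1 [swims(d) ∧ green(item2) → flagged(d)]; r10 [swims(d) ∧ blue(d) → penguin(d)]. ⇒ new: flagged(d), penguin(d).
Closure: {blue(d), closed(d), cold(d), flagged(d), flies(item2), green(item2), large(item2), penguin(d), red(item2), small(d), swims(d), valid(item2), visible(item2), wooden(d)} — 14 facts.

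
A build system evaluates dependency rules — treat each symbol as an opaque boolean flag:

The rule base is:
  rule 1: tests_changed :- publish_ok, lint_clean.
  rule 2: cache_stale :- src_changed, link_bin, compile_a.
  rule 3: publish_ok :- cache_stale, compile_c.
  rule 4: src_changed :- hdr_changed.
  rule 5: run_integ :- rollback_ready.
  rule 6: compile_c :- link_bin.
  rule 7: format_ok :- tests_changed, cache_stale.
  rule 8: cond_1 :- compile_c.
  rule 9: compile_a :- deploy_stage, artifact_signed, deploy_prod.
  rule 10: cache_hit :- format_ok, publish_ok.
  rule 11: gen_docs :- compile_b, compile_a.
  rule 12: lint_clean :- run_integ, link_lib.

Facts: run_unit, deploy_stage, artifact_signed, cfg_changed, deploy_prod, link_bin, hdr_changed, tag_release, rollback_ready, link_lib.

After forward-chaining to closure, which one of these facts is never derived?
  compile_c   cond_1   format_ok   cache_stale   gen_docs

Round 1 — rule 4, rule 5, rule 6, rule 9, derive src_changed, run_integ, compile_c, compile_a.
Round 2 — rule 2, rule 8, rule 12, derive cache_stale, cond_1, lint_clean.
Round 3 — rule 3, derive publish_ok.
Round 4 — rule 1, derive tests_changed.
Round 5 — rule 7, derive format_ok.
Round 6 — rule 10, derive cache_hit.
Derived: compile_c (round 1), cache_stale (round 2), format_ok (round 5), cond_1 (round 2). gen_docs never appears in any round.

gen_docs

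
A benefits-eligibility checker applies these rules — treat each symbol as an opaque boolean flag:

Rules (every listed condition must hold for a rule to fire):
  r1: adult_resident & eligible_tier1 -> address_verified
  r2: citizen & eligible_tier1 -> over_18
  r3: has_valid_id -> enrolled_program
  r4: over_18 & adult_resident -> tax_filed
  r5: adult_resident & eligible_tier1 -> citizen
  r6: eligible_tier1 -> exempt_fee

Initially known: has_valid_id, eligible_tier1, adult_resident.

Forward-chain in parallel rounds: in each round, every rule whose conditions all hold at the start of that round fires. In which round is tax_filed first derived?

Round 1: r1 [adult_resident & eligible_tier1 -> address_verified]; r3 [has_valid_id -> enrolled_program]; r5 [adult_resident & eligible_tier1 -> citizen]; r6 [eligible_tier1 -> exempt_fee]. New: address_verified, enrolled_program, citizen, exempt_fee.
Round 2: r2 [citizen & eligible_tier1 -> over_18]. New: over_18.
Round 3: r4 [over_18 & adult_resident -> tax_filed]. New: tax_filed.
tax_filed first appears in round 3.

3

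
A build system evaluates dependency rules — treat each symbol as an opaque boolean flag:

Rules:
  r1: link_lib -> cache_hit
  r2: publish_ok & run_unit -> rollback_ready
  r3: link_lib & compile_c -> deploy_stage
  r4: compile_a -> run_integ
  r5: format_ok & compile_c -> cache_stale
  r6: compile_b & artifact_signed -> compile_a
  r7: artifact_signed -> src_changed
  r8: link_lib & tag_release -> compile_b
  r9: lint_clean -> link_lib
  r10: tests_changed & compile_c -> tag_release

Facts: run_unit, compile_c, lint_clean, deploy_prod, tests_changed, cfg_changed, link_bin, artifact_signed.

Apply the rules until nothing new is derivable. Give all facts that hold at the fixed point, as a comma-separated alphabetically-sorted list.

artifact_signed, cache_hit, cfg_changed, compile_a, compile_b, compile_c, deploy_prod, deploy_stage, link_bin, link_lib, lint_clean, run_integ, run_unit, src_changed, tag_release, tests_changed

[1] r7 [artifact_signed -> src_changed]; r9 [lint_clean -> link_lib]; r10 [tests_changed & compile_c -> tag_release]. ⇒ new: src_changed, link_lib, tag_release.
[2] r1 [link_lib -> cache_hit]; r3 [link_lib & compile_c -> deploy_stage]; r8 [link_lib & tag_release -> compile_b]. ⇒ new: cache_hit, deploy_stage, compile_b.
[3] r6 [compile_b & artifact_signed -> compile_a]. ⇒ new: compile_a.
[4] r4 [compile_a -> run_integ]. ⇒ new: run_integ.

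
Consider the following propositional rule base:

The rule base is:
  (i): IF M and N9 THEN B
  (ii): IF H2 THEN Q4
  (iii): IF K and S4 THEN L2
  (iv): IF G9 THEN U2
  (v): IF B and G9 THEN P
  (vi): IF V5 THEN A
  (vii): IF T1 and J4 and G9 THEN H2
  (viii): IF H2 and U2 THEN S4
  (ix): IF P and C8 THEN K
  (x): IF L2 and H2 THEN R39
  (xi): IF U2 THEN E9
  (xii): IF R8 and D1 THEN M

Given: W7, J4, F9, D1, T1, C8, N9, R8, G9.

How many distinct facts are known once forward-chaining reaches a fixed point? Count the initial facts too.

Round 1 fires (iv), (vii), (xii), giving U2, H2, M.
Round 2 fires (i), (ii), (viii), (xi), giving B, Q4, S4, E9.
Round 3 fires (v), giving P.
Round 4 fires (ix), giving K.
Round 5 fires (iii), giving L2.
Round 6 fires (x), giving R39.
Closure: {B, C8, D1, E9, F9, G9, H2, J4, K, L2, M, N9, P, Q4, R39, R8, S4, T1, U2, W7} — 20 facts.

20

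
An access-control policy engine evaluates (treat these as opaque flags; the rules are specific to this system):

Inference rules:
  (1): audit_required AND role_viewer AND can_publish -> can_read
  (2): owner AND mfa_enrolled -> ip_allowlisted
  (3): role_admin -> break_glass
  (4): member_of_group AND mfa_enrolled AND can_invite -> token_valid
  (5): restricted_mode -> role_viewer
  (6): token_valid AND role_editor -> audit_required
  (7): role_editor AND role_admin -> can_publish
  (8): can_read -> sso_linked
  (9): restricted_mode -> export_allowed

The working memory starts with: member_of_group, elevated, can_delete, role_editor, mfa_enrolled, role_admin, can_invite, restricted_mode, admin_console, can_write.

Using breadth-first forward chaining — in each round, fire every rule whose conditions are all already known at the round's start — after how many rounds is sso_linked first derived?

4

Round 1 fires (3), (4), (5), (7), (9), giving break_glass, token_valid, role_viewer, can_publish, export_allowed.
Round 2 fires (6), giving audit_required.
Round 3 fires (1), giving can_read.
Round 4 fires (8), giving sso_linked.
sso_linked first appears in round 4.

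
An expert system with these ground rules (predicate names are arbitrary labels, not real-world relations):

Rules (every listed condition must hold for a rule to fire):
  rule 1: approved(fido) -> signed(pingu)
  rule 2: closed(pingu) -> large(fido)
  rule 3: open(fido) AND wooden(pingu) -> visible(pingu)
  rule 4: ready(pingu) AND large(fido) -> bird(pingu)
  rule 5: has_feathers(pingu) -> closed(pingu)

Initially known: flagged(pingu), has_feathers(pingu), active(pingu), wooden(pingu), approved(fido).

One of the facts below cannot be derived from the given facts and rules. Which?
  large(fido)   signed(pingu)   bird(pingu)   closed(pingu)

Round 1: rule 1 [approved(fido) -> signed(pingu)]; rule 5 [has_feathers(pingu) -> closed(pingu)]. New: signed(pingu), closed(pingu).
Round 2: rule 2 [closed(pingu) -> large(fido)]. New: large(fido).
Derived: large(fido) (round 2), signed(pingu) (round 1), closed(pingu) (round 1). bird(pingu) never appears in any round.

bird(pingu)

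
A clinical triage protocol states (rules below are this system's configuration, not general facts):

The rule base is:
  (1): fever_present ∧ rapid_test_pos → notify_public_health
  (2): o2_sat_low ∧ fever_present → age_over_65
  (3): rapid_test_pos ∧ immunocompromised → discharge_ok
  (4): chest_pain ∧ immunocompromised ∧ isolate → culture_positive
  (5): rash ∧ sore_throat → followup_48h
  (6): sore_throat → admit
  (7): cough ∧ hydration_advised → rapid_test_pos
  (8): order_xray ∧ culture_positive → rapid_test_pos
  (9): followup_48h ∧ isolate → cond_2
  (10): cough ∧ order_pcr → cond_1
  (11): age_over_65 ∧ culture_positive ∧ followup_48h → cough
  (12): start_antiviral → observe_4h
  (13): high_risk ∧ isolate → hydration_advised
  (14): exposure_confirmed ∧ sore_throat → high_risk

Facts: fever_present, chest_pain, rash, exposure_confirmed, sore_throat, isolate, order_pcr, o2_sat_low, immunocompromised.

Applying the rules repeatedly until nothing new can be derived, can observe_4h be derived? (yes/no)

Round 1 — (2), (4), (5), (6), (14), derive age_over_65, culture_positive, followup_48h, admit, high_risk.
Round 2 — (9), (11), (13), derive cond_2, cough, hydration_advised.
Round 3 — (7), (10), derive rapid_test_pos, cond_1.
Round 4 — (1), (3), derive notify_public_health, discharge_ok.
Fixed point reached. observe_4h is concluded only by (12); (12) needs start_antiviral (never derived).

no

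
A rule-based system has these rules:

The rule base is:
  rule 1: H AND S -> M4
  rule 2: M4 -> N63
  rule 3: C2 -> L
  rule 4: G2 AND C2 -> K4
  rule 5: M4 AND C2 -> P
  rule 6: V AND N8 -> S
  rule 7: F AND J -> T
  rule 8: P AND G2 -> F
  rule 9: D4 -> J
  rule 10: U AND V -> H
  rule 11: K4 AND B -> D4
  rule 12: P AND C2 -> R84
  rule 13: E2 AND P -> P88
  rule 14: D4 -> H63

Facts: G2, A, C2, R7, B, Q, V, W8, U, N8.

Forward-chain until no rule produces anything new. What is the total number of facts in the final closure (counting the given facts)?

Round 1: rule 3 [C2 -> L]; rule 4 [G2 AND C2 -> K4]; rule 6 [V AND N8 -> S]; rule 10 [U AND V -> H]. Adds L, K4, S, H.
Round 2: rule 1 [H AND S -> M4]; rule 11 [K4 AND B -> D4]. Adds M4, D4.
Round 3: rule 2 [M4 -> N63]; rule 5 [M4 AND C2 -> P]; rule 9 [D4 -> J]; rule 14 [D4 -> H63]. Adds N63, P, J, H63.
Round 4: rule 8 [P AND G2 -> F]; rule 12 [P AND C2 -> R84]. Adds F, R84.
Round 5: rule 7 [F AND J -> T]. Adds T.
Closure: {A, B, C2, D4, F, G2, H, H63, J, K4, L, M4, N63, N8, P, Q, R7, R84, S, T, U, V, W8} — 23 facts.

23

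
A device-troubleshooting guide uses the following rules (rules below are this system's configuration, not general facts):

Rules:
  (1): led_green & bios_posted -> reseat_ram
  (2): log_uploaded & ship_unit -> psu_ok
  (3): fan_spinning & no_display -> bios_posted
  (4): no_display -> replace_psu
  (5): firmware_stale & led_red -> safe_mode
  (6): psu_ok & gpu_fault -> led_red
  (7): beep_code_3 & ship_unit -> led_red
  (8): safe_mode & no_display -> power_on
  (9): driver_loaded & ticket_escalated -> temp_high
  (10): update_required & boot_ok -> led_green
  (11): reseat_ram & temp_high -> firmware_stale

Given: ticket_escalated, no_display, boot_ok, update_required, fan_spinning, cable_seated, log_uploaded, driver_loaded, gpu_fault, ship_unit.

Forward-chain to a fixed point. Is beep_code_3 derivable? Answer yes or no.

no

Round 1: (2) [log_uploaded & ship_unit -> psu_ok]; (3) [fan_spinning & no_display -> bios_posted]; (4) [no_display -> replace_psu]; (9) [driver_loaded & ticket_escalated -> temp_high]; (10) [update_required & boot_ok -> led_green]. New: psu_ok, bios_posted, replace_psu, temp_high, led_green.
Round 2: (1) [led_green & bios_posted -> reseat_ram]; (6) [psu_ok & gpu_fault -> led_red]. New: reseat_ram, led_red.
Round 3: (11) [reseat_ram & temp_high -> firmware_stale]. New: firmware_stale.
Round 4: (5) [firmware_stale & led_red -> safe_mode]. New: safe_mode.
Round 5: (8) [safe_mode & no_display -> power_on]. New: power_on.
Fixed point reached. No rule has beep_code_3 as a consequent, and it is not given.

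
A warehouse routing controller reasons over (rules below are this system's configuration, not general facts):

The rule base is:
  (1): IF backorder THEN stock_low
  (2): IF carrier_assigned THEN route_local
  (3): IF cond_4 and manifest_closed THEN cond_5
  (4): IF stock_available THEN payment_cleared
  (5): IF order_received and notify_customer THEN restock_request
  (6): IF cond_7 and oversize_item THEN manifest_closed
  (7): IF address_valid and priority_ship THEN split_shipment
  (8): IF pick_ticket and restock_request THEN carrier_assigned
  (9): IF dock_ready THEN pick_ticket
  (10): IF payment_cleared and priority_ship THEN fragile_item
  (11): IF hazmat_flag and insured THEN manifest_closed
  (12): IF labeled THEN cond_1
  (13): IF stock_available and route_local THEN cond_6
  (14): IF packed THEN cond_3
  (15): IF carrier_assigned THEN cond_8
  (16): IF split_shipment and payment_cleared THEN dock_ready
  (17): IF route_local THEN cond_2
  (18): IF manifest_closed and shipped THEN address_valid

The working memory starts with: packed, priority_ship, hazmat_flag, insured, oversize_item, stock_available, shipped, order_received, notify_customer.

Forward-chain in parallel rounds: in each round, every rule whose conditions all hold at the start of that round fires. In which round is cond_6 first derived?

8

Round 1: (4) [IF stock_available THEN payment_cleared]; (5) [IF order_received and notify_customer THEN restock_request]; (11) [IF hazmat_flag and insured THEN manifest_closed]; (14) [IF packed THEN cond_3]. Adds payment_cleared, restock_request, manifest_closed, cond_3.
Round 2: (10) [IF payment_cleared and priority_ship THEN fragile_item]; (18) [IF manifest_closed and shipped THEN address_valid]. Adds fragile_item, address_valid.
Round 3: (7) [IF address_valid and priority_ship THEN split_shipment]. Adds split_shipment.
Round 4: (16) [IF split_shipment and payment_cleared THEN dock_ready]. Adds dock_ready.
Round 5: (9) [IF dock_ready THEN pick_ticket]. Adds pick_ticket.
Round 6: (8) [IF pick_ticket and restock_request THEN carrier_assigned]. Adds carrier_assigned.
Round 7: (2) [IF carrier_assigned THEN route_local]; (15) [IF carrier_assigned THEN cond_8]. Adds route_local, cond_8.
Round 8: (13) [IF stock_available and route_local THEN cond_6]; (17) [IF route_local THEN cond_2]. Adds cond_6, cond_2.
cond_6 first appears in round 8.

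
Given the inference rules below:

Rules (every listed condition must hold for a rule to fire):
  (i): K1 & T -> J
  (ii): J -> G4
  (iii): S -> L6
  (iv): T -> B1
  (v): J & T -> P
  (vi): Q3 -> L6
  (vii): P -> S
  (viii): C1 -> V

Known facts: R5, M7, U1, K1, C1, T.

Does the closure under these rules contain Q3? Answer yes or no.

no

Round 1: (i) [K1 & T -> J]; (iv) [T -> B1]; (viii) [C1 -> V]. New: J, B1, V.
Round 2: (ii) [J -> G4]; (v) [J & T -> P]. New: G4, P.
Round 3: (vii) [P -> S]. New: S.
Round 4: (iii) [S -> L6]. New: L6.
Fixed point reached. No rule has Q3 as a consequent, and it is not given.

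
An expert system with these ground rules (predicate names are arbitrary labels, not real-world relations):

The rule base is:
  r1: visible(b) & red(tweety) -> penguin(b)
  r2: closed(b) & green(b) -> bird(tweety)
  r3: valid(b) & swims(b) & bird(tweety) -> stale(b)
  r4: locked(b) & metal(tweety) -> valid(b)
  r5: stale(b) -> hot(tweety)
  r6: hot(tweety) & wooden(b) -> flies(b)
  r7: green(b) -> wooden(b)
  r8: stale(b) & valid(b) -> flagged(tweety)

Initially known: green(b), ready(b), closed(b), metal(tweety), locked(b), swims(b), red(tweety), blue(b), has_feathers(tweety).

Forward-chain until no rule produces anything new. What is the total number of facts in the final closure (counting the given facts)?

Round 1 — r2, r4, r7, derive bird(tweety), valid(b), wooden(b).
Round 2 — r3, derive stale(b).
Round 3 — r5, r8, derive hot(tweety), flagged(tweety).
Round 4 — r6, derive flies(b).
Closure: {bird(tweety), blue(b), closed(b), flagged(tweety), flies(b), green(b), has_feathers(tweety), hot(tweety), locked(b), metal(tweety), ready(b), red(tweety), stale(b), swims(b), valid(b), wooden(b)} — 16 facts.

16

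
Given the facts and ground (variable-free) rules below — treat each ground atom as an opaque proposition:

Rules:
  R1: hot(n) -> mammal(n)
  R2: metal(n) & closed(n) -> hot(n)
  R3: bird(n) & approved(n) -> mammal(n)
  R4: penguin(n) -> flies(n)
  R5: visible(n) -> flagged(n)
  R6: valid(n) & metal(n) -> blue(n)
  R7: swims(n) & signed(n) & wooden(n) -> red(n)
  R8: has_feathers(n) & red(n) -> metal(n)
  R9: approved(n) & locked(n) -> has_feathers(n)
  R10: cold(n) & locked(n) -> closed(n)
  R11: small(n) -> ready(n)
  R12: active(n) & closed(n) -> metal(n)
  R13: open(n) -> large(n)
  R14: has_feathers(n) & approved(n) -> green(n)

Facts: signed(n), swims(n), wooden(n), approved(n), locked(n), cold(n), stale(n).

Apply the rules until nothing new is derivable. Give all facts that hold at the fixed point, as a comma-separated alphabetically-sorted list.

Round 1 fires R7, R9, R10, giving red(n), has_feathers(n), closed(n).
Round 2 fires R8, R14, giving metal(n), green(n).
Round 3 fires R2, giving hot(n).
Round 4 fires R1, giving mammal(n).

approved(n), closed(n), cold(n), green(n), has_feathers(n), hot(n), locked(n), mammal(n), metal(n), red(n), signed(n), stale(n), swims(n), wooden(n)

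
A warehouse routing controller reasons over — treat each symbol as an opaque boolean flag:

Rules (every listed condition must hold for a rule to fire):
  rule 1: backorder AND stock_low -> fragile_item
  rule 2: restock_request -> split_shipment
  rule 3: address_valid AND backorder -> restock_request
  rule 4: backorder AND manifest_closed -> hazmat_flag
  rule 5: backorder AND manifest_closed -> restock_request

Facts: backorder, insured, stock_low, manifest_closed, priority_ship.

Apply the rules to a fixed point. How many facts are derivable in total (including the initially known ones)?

9

Round 1: rule 1 [backorder AND stock_low -> fragile_item]; rule 4 [backorder AND manifest_closed -> hazmat_flag]; rule 5 [backorder AND manifest_closed -> restock_request]. Adds fragile_item, hazmat_flag, restock_request.
Round 2: rule 2 [restock_request -> split_shipment]. Adds split_shipment.
Closure: {backorder, fragile_item, hazmat_flag, insured, manifest_closed, priority_ship, restock_request, split_shipment, stock_low} — 9 facts.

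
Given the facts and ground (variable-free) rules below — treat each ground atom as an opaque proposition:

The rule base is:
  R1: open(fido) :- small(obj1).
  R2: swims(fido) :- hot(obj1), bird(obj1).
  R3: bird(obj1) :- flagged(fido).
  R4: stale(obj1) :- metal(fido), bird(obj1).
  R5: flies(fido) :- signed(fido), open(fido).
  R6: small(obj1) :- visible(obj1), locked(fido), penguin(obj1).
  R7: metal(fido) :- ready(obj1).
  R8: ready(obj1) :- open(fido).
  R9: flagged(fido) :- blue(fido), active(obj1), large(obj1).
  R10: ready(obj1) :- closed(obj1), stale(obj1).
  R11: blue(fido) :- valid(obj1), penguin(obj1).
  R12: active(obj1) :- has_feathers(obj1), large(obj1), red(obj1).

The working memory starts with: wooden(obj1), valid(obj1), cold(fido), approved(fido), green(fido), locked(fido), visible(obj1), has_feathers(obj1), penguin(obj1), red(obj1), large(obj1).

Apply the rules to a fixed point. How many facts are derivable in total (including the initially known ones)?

20

Round 1: R6 [small(obj1) :- visible(obj1), locked(fido), penguin(obj1).]; R11 [blue(fido) :- valid(obj1), penguin(obj1).]; R12 [active(obj1) :- has_feathers(obj1), large(obj1), red(obj1).]. Adds small(obj1), blue(fido), active(obj1).
Round 2: R1 [open(fido) :- small(obj1).]; R9 [flagged(fido) :- blue(fido), active(obj1), large(obj1).]. Adds open(fido), flagged(fido).
Round 3: R3 [bird(obj1) :- flagged(fido).]; R8 [ready(obj1) :- open(fido).]. Adds bird(obj1), ready(obj1).
Round 4: R7 [metal(fido) :- ready(obj1).]. Adds metal(fido).
Round 5: R4 [stale(obj1) :- metal(fido), bird(obj1).]. Adds stale(obj1).
Closure: {active(obj1), approved(fido), bird(obj1), blue(fido), cold(fido), flagged(fido), green(fido), has_feathers(obj1), large(obj1), locked(fido), metal(fido), open(fido), penguin(obj1), ready(obj1), red(obj1), small(obj1), stale(obj1), valid(obj1), visible(obj1), wooden(obj1)} — 20 facts.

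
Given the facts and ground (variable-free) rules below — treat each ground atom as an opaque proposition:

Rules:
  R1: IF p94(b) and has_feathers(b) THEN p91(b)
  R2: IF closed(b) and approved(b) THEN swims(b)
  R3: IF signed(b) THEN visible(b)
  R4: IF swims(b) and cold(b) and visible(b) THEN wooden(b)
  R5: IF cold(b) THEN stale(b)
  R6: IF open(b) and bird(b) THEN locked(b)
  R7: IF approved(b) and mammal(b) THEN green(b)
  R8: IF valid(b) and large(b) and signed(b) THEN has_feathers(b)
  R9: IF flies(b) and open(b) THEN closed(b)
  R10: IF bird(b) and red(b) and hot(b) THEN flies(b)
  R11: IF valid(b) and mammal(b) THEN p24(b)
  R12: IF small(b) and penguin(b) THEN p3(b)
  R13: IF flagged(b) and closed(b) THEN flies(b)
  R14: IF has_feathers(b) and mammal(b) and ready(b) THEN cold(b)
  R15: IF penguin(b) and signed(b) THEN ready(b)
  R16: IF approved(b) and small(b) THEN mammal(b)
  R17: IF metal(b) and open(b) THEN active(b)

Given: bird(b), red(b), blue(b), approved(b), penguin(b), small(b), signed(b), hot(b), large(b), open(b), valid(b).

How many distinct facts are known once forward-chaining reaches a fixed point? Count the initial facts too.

Round 1: R3 [IF signed(b) THEN visible(b)]; R6 [IF open(b) and bird(b) THEN locked(b)]; R8 [IF valid(b) and large(b) and signed(b) THEN has_feathers(b)]; R10 [IF bird(b) and red(b) and hot(b) THEN flies(b)]; R12 [IF small(b) and penguin(b) THEN p3(b)]; R15 [IF penguin(b) and signed(b) THEN ready(b)]; R16 [IF approved(b) and small(b) THEN mammal(b)]. New: visible(b), locked(b), has_feathers(b), flies(b), p3(b), ready(b), mammal(b).
Round 2: R7 [IF approved(b) and mammal(b) THEN green(b)]; R9 [IF flies(b) and open(b) THEN closed(b)]; R11 [IF valid(b) and mammal(b) THEN p24(b)]; R14 [IF has_feathers(b) and mammal(b) and ready(b) THEN cold(b)]. New: green(b), closed(b), p24(b), cold(b).
Round 3: R2 [IF closed(b) and approved(b) THEN swims(b)]; R5 [IF cold(b) THEN stale(b)]. New: swims(b), stale(b).
Round 4: R4 [IF swims(b) and cold(b) and visible(b) THEN wooden(b)]. New: wooden(b).
Closure: {approved(b), bird(b), blue(b), closed(b), cold(b), flies(b), green(b), has_feathers(b), hot(b), large(b), locked(b), mammal(b), open(b), p24(b), p3(b), penguin(b), ready(b), red(b), signed(b), small(b), stale(b), swims(b), valid(b), visible(b), wooden(b)} — 25 facts.

25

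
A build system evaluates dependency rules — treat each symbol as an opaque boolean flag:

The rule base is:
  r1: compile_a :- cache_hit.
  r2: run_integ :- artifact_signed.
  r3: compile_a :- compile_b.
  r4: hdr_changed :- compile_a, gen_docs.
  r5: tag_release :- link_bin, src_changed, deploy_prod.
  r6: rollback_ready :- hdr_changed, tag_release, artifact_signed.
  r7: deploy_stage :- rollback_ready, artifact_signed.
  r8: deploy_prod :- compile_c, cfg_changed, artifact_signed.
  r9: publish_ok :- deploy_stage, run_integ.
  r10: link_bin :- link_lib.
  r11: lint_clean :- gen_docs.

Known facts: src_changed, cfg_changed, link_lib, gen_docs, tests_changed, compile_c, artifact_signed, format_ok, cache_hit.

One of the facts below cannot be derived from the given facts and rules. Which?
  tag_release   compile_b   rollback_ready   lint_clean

Round 1 — r1, r2, r8, r10, r11, derive compile_a, run_integ, deploy_prod, link_bin, lint_clean.
Round 2 — r4, r5, derive hdr_changed, tag_release.
Round 3 — r6, derive rollback_ready.
Round 4 — r7, derive deploy_stage.
Round 5 — r9, derive publish_ok.
Derived: tag_release (round 2), rollback_ready (round 3), lint_clean (round 1). compile_b never appears in any round.

compile_b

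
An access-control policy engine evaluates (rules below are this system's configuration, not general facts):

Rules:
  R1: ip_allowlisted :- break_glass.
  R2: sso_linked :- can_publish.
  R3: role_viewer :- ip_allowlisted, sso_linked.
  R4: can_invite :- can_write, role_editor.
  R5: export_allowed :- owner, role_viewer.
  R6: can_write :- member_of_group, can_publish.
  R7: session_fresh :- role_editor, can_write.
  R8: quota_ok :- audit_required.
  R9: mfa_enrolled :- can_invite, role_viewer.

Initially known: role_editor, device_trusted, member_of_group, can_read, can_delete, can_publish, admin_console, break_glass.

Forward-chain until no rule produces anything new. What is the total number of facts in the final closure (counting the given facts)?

[1] R1 [ip_allowlisted :- break_glass.]; R2 [sso_linked :- can_publish.]; R6 [can_write :- member_of_group, can_publish.]. ⇒ new: ip_allowlisted, sso_linked, can_write.
[2] R3 [role_viewer :- ip_allowlisted, sso_linked.]; R4 [can_invite :- can_write, role_editor.]; R7 [session_fresh :- role_editor, can_write.]. ⇒ new: role_viewer, can_invite, session_fresh.
[3] R9 [mfa_enrolled :- can_invite, role_viewer.]. ⇒ new: mfa_enrolled.
Closure: {admin_console, break_glass, can_delete, can_invite, can_publish, can_read, can_write, device_trusted, ip_allowlisted, member_of_group, mfa_enrolled, role_editor, role_viewer, session_fresh, sso_linked} — 15 facts.

15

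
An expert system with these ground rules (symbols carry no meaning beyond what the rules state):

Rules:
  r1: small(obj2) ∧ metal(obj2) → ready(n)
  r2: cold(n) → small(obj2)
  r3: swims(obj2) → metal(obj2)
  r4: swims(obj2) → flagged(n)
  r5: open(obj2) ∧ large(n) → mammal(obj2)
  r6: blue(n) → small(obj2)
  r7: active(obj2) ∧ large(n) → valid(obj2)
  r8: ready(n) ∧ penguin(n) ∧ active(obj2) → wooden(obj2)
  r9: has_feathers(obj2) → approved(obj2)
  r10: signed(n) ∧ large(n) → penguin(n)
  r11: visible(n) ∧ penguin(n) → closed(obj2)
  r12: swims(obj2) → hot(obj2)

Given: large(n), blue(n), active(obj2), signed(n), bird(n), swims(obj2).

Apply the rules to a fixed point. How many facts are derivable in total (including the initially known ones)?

14

Round 1: r3 [swims(obj2) → metal(obj2)]; r4 [swims(obj2) → flagged(n)]; r6 [blue(n) → small(obj2)]; r7 [active(obj2) ∧ large(n) → valid(obj2)]; r10 [signed(n) ∧ large(n) → penguin(n)]; r12 [swims(obj2) → hot(obj2)]. New: metal(obj2), flagged(n), small(obj2), valid(obj2), penguin(n), hot(obj2).
Round 2: r1 [small(obj2) ∧ metal(obj2) → ready(n)]. New: ready(n).
Round 3: r8 [ready(n) ∧ penguin(n) ∧ active(obj2) → wooden(obj2)]. New: wooden(obj2).
Closure: {active(obj2), bird(n), blue(n), flagged(n), hot(obj2), large(n), metal(obj2), penguin(n), ready(n), signed(n), small(obj2), swims(obj2), valid(obj2), wooden(obj2)} — 14 facts.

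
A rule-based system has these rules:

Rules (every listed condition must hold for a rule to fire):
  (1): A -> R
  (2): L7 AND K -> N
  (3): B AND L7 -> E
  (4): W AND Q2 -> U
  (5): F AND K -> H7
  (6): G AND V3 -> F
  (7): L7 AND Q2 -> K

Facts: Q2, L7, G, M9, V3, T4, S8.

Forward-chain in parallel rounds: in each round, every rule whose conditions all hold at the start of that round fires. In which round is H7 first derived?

[1] (6) [G AND V3 -> F]; (7) [L7 AND Q2 -> K]. ⇒ new: F, K.
[2] (2) [L7 AND K -> N]; (5) [F AND K -> H7]. ⇒ new: N, H7.
H7 first appears in round 2.

2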